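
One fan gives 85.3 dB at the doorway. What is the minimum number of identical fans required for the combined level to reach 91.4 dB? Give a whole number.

The shortfall is 91.4 − 85.3 = 6.1 dB, and N units add 10·log₁₀ N, so need 10·log₁₀ N ≥ 6.1.
N ≥ 10^(6.1/10) = 4.074, so N = 5.

5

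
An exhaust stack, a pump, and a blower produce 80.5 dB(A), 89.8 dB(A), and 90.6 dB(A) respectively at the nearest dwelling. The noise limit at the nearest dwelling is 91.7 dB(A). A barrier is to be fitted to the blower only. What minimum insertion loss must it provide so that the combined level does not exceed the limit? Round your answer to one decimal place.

Everything except the blower sums to 10^(80.5/10) + 10^(89.8/10) = 1.067e+09 in linear terms, 90.28 dB(A).
The limit corresponds to 10^(91.7/10) = 1.479e+09; subtracting the fixed part leaves 4.119e+08 for the blower, i.e. 86.15 dB(A).
So the blower must be reduced from 90.6 to 86.15 dB(A): IL = 4.45 dB.

4.5 dB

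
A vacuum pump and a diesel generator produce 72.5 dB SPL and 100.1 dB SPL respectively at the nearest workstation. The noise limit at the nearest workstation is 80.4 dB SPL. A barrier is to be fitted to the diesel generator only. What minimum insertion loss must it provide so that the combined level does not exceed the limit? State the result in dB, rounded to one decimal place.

Fixed contribution from the other source: Σ 10^(L/10) = 10^(72.5/10) = 1.778e+07 (72.50 dB SPL).
To meet 80.4 dB SPL overall, the treated diesel generator may contribute at most 10^(80.4/10) − 1.778e+07 = 9.187e+07, i.e. 79.63 dB SPL.
Required insertion loss = 100.1 − 79.63 = 20.47 dB.

20.5 dB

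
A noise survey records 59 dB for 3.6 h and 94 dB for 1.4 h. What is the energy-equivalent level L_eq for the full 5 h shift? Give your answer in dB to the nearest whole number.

88 dB

L_eq = 10·log₁₀[(1/T)·Σ tᵢ·10^(Lᵢ/10)] with T = 5 h.
Σ tᵢ·10^(Lᵢ/10) = 3.6·10^(59/10) + 1.4·10^(94/10) = 3.520e+09.
L_eq = 10·log₁₀(3.520e+09/5) = 88.48 dB.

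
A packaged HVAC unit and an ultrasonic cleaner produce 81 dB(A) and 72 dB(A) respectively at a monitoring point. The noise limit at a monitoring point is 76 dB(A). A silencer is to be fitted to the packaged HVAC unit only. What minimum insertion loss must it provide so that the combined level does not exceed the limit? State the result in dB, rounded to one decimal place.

Everything except the packaged HVAC unit sums to 10^(72/10) = 1.585e+07 in linear terms, 72.00 dB(A).
To meet 76 dB(A) overall, the treated packaged HVAC unit may contribute at most 10^(76/10) − 1.585e+07 = 2.396e+07, i.e. 73.80 dB(A).
Required insertion loss = 81 − 73.80 = 7.20 dB.

7.2 dB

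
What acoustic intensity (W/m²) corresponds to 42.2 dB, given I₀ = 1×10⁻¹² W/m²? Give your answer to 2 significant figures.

1.7e-08 W/m²

I = I₀·10^(L/10) = 10⁻¹² × 10^(42.2/10) = 10^(-7.780).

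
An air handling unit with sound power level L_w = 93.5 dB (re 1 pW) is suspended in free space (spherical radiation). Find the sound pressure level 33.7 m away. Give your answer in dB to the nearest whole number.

52 dB

L_p = L_w − 10·log₁₀(4π·r²) with r = 33.7 m.
4π·r² = 1.427e+04 m², 10·log₁₀ of that is 41.545 dB.
L_p = 93.5 − 41.545 = 51.96 dB.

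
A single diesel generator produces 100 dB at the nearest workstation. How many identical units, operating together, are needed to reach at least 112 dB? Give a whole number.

N identical sources give L₁ + 10·log₁₀ N, so require 10·log₁₀ N ≥ 112 − 100 = 12.0 dB.
N ≥ 10^(12.0/10) = 15.849, so N = 16.

16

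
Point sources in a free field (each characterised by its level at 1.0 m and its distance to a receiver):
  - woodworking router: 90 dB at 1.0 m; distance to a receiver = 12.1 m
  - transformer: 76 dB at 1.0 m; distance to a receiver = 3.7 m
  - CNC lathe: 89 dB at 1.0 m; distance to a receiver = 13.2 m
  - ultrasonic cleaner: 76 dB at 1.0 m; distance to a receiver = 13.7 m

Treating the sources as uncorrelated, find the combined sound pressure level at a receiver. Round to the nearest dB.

First find each source's level at the receiver (point-source: −20·log₁₀(r/r_ref)), then combine on an intensity basis.
woodworking router: 90 − 20·log₁₀(12.1/1.0) = 90 − 21.66 = 68.34 dB.
transformer: 76 − 20·log₁₀(3.7/1.0) = 76 − 11.36 = 64.64 dB.
CNC lathe: 89 − 20·log₁₀(13.2/1.0) = 89 − 22.41 = 66.59 dB.
ultrasonic cleaner: 76 − 20·log₁₀(13.7/1.0) = 76 − 22.73 = 53.27 dB.
Σ 10^(L/10) = 1.451e+07 → L_total = 10·log₁₀(1.451e+07) = 71.62 dB.

72 dB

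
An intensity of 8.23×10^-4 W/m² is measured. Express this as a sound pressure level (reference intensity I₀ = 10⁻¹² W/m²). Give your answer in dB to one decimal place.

89.2 dB

Dividing by I₀ shifts the exponent by 12: I/I₀ = 8.23×10^8.
L = 10·(0.9154 + 8) = 89.15 dB.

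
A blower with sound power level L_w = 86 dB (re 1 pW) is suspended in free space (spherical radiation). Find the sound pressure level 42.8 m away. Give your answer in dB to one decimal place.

42.4 dB

The power spreads over a sphere of area 4π·r², so L_p = L_w − 10·log₁₀(4π·r²).
4π·r² = 2.302e+04 m², 10·log₁₀ of that is 43.621 dB.
L_p = 86 − 43.621 = 42.38 dB.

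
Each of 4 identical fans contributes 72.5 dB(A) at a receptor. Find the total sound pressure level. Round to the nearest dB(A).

79 dB(A)

L_total = L₁ + 10·log₁₀ N for N identical incoherent sources.
L_total = 72.5 + 10·log₁₀(4) = 72.5 + 6.021 = 78.52 dB(A).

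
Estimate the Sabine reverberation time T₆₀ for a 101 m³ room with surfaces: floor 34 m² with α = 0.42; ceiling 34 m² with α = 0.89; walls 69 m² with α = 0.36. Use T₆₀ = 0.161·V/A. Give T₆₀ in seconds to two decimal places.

0.23 s

A = Σ Sᵢαᵢ = 34·0.42 + 34·0.89 + 69·0.36 = 69.38 m².
T₆₀ = 0.161 × 101 / 69.38 = 0.234 s.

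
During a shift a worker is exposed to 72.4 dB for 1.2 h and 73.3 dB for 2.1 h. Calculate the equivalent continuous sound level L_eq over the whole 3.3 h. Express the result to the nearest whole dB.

The energy average is taken in the linear domain: L_eq = 10·log₁₀[(Σ tᵢ·10^(Lᵢ/10))/T], T = 3.3 h.
Σ tᵢ·10^(Lᵢ/10) = 1.2·10^(72.4/10) + 2.1·10^(73.3/10) = 6.575e+07.
L_eq = 10·log₁₀(6.575e+07/3.3) = 72.99 dB.

73 dB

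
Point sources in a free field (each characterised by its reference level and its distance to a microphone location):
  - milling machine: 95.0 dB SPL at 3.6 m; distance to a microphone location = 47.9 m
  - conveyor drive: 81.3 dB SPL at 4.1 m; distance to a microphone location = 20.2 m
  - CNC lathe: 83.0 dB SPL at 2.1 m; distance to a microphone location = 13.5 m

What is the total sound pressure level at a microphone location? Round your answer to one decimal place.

Propagate each source to the receiver with L = L_ref − 20·log₁₀(r/r_ref), then add intensities.
milling machine: 95.0 − 20·log₁₀(47.9/3.6) = 95.0 − 22.48 = 72.52 dB SPL.
conveyor drive: 81.3 − 20·log₁₀(20.2/4.1) = 81.3 − 13.85 = 67.45 dB SPL.
CNC lathe: 83.0 − 20·log₁₀(13.5/2.1) = 83.0 − 16.16 = 66.84 dB SPL.
Σ 10^(L/10) = 2.825e+07 → L_total = 10·log₁₀(2.825e+07) = 74.51 dB SPL.

74.5 dB SPL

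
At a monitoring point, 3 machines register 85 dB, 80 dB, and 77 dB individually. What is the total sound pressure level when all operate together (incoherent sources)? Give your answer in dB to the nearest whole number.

87 dB

Incoherent sources combine by intensity addition: L_total = 10·log₁₀(Σ 10^(L_i/10)).
Σ 10^(L/10) = 10^(85/10) + 10^(80/10) + 10^(77/10) = 4.663e+08.
L_total = 10·log₁₀(4.663e+08) = 86.69 dB.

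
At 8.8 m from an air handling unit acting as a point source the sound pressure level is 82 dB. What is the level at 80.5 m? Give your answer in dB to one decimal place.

62.8 dB

Spherical spreading from a point source gives a 20·log₁₀(r₂/r₁) drop.
L₂ = 82 − 20·log₁₀(80.5/8.8) = 82 − 19.226 = 62.77 dB.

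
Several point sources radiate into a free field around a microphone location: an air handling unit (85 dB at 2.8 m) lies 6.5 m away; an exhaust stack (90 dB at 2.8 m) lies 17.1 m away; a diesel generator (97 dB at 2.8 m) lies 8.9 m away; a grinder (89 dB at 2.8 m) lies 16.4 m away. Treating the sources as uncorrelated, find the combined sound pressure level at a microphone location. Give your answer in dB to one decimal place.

Propagate each source to the receiver with L = L_ref − 20·log₁₀(r/r_ref), then add intensities.
air handling unit: 85 − 20·log₁₀(6.5/2.8) = 85 − 7.32 = 77.68 dB.
exhaust stack: 90 − 20·log₁₀(17.1/2.8) = 90 − 15.72 = 74.28 dB.
diesel generator: 97 − 20·log₁₀(8.9/2.8) = 97 − 10.04 = 86.96 dB.
grinder: 89 − 20·log₁₀(16.4/2.8) = 89 − 15.35 = 73.65 dB.
Σ 10^(L/10) = 6.047e+08 → L_total = 10·log₁₀(6.047e+08) = 87.82 dB.

87.8 dB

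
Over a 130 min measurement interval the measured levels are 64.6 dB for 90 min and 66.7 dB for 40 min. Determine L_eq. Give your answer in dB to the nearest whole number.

Weight each interval's intensity by its duration and average over T = 130 min:
Σ tᵢ·10^(Lᵢ/10) = 90·10^(64.6/10) + 40·10^(66.7/10) = 4.467e+08.
L_eq = 10·log₁₀(4.467e+08/130) = 65.36 dB.

65 dB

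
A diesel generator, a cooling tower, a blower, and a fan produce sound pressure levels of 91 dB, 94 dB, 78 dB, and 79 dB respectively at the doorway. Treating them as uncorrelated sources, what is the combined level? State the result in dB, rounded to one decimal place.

95.9 dB

For uncorrelated sources the intensities add, so convert each level to linear form, sum, and take 10·log₁₀ of the total.
Σ 10^(L/10) = 10^(91/10) + 10^(94/10) + 10^(78/10) + 10^(79/10) = 3.913e+09.
L_total = 10·log₁₀(3.913e+09) = 95.93 dB.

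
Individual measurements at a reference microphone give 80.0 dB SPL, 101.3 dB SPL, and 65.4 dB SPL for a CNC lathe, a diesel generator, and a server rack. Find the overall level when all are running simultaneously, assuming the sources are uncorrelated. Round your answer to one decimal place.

101.3 dB SPL

For uncorrelated sources the intensities add, so convert each level to linear form, sum, and take 10·log₁₀ of the total.
Σ 10^(L/10) = 10^(80.0/10) + 10^(101.3/10) + 10^(65.4/10) = 1.359e+10.
L_total = 10·log₁₀(1.359e+10) = 101.33 dB SPL.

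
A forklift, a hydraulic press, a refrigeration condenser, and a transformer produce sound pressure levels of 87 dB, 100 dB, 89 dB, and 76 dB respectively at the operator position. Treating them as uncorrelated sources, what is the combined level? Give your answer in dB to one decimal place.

100.5 dB

Incoherent sources combine by intensity addition: L_total = 10·log₁₀(Σ 10^(L_i/10)).
Σ 10^(L/10) = 10^(87/10) + 10^(100/10) + 10^(89/10) + 10^(76/10) = 1.134e+10.
L_total = 10·log₁₀(1.134e+10) = 100.54 dB.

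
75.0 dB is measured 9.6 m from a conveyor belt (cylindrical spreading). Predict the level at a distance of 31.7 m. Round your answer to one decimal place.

Cylindrical spreading from a line source gives a 10·log₁₀(r₂/r₁) drop.
L₂ = 75.0 − 10·log₁₀(31.7/9.6) = 75.0 − 5.188 = 69.81 dB.

69.8 dB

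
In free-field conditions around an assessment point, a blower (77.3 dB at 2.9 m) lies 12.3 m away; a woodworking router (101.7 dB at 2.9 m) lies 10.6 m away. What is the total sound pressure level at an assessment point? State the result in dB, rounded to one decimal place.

Propagate each source to the receiver with L = L_ref − 20·log₁₀(r/r_ref), then add intensities.
blower: 77.3 − 20·log₁₀(12.3/2.9) = 77.3 − 12.55 = 64.75 dB.
woodworking router: 101.7 − 20·log₁₀(10.6/2.9) = 101.7 − 11.26 = 90.44 dB.
Σ 10^(L/10) = 1.110e+09 → L_total = 10·log₁₀(1.110e+09) = 90.45 dB.

90.5 dB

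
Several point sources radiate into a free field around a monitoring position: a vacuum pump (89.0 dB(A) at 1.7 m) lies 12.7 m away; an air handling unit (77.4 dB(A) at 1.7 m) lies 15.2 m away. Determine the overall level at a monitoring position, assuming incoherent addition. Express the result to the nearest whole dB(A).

Apply inverse-square spreading to bring every level to the receiver, then sum 10^(L/10).
vacuum pump: 89.0 − 20·log₁₀(12.7/1.7) = 89.0 − 17.47 = 71.53 dB(A).
air handling unit: 77.4 − 20·log₁₀(15.2/1.7) = 77.4 − 19.03 = 58.37 dB(A).
Σ 10^(L/10) = 1.492e+07 → L_total = 10·log₁₀(1.492e+07) = 71.74 dB(A).

72 dB(A)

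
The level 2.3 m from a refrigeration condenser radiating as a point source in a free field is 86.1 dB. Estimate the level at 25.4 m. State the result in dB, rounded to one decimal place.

65.2 dB

Point-source attenuation: ΔL = 20·log₁₀(r₂/r₁) = 20·log₁₀(25.4/2.3) = 20.862 dB.
L₂ = 86.1 − 20·log₁₀(25.4/2.3) = 86.1 − 20.862 = 65.24 dB.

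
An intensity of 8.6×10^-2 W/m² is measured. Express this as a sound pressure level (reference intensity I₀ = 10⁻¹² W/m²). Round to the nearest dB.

Dividing by I₀ shifts the exponent by 12: I/I₀ = 8.6×10^10.
L = 10·(0.9345 + 10) = 109.34 dB.

109 dB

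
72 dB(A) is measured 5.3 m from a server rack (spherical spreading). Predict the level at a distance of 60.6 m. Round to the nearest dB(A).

Point-source attenuation: ΔL = 20·log₁₀(r₂/r₁) = 20·log₁₀(60.6/5.3) = 21.164 dB.
L₂ = 72 − 20·log₁₀(60.6/5.3) = 72 − 21.164 = 50.84 dB(A).

51 dB(A)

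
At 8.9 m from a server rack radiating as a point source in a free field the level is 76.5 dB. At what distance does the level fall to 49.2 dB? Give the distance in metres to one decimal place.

For a point source L₁ − L₂ = 20·log₁₀(r₂/r₁), so r₂ = r₁·10^((L₁−L₂)/20).
r₂ = 8.9·10^((76.5−49.2)/20) = 8.9·10^(27.3/20) = 206.25 m.

206.2 m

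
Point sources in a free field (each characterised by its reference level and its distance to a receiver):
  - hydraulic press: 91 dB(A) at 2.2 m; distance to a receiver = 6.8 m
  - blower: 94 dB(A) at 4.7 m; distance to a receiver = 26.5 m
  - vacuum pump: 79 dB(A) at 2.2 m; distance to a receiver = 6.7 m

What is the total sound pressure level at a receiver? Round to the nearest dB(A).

Propagate each source to the receiver with L = L_ref − 20·log₁₀(r/r_ref), then add intensities.
hydraulic press: 91 − 20·log₁₀(6.8/2.2) = 91 − 9.80 = 81.20 dB(A).
blower: 94 − 20·log₁₀(26.5/4.7) = 94 − 15.02 = 78.98 dB(A).
vacuum pump: 79 − 20·log₁₀(6.7/2.2) = 79 − 9.67 = 69.33 dB(A).
Σ 10^(L/10) = 2.194e+08 → L_total = 10·log₁₀(2.194e+08) = 83.41 dB(A).

83 dB(A)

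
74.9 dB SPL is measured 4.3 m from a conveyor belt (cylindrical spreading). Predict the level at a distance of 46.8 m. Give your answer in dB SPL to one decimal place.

Line-source attenuation: ΔL = 10·log₁₀(r₂/r₁) = 10·log₁₀(46.8/4.3) = 10.368 dB.
L₂ = 74.9 − 10·log₁₀(46.8/4.3) = 74.9 − 10.368 = 64.53 dB SPL.

64.5 dB SPL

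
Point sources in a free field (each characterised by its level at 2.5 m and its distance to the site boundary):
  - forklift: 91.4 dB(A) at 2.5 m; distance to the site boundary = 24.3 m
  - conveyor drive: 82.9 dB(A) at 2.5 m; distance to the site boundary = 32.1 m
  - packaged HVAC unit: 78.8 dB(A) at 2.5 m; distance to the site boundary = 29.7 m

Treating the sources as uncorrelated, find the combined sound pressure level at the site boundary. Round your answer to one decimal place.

First find each source's level at the receiver (point-source: −20·log₁₀(r/r_ref)), then combine on an intensity basis.
forklift: 91.4 − 20·log₁₀(24.3/2.5) = 91.4 − 19.75 = 71.65 dB(A).
conveyor drive: 82.9 − 20·log₁₀(32.1/2.5) = 82.9 − 22.17 = 60.73 dB(A).
packaged HVAC unit: 78.8 − 20·log₁₀(29.7/2.5) = 78.8 − 21.50 = 57.30 dB(A).
Σ 10^(L/10) = 1.633e+07 → L_total = 10·log₁₀(1.633e+07) = 72.13 dB(A).

72.1 dB(A)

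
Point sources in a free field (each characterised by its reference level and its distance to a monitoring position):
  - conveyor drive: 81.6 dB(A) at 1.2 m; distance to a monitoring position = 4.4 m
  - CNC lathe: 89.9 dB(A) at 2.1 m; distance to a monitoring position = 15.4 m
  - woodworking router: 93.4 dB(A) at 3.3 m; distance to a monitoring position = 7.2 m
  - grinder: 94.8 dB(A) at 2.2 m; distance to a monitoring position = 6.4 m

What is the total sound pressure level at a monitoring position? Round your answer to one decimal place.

Apply inverse-square spreading to bring every level to the receiver, then sum 10^(L/10).
conveyor drive: 81.6 − 20·log₁₀(4.4/1.2) = 81.6 − 11.29 = 70.31 dB(A).
CNC lathe: 89.9 − 20·log₁₀(15.4/2.1) = 89.9 − 17.31 = 72.59 dB(A).
woodworking router: 93.4 − 20·log₁₀(7.2/3.3) = 93.4 − 6.78 = 86.62 dB(A).
grinder: 94.8 − 20·log₁₀(6.4/2.2) = 94.8 − 9.28 = 85.52 dB(A).
Σ 10^(L/10) = 8.454e+08 → L_total = 10·log₁₀(8.454e+08) = 89.27 dB(A).

89.3 dB(A)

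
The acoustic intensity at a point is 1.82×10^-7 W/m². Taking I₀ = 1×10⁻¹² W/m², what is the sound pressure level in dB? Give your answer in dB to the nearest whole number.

I/I₀ = 1.82×10^-7/10⁻¹² = 1.82×10^5, and L = 10·log₁₀(I/I₀).
L = 10·(0.2601 + 5) = 52.60 dB.

53 dB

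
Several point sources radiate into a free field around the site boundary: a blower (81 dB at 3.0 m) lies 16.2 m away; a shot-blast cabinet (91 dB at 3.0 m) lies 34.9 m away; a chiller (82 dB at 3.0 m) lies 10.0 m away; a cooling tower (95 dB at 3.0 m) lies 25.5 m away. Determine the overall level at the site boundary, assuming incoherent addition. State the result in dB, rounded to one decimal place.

Propagate each source to the receiver with L = L_ref − 20·log₁₀(r/r_ref), then add intensities.
blower: 81 − 20·log₁₀(16.2/3.0) = 81 − 14.65 = 66.35 dB.
shot-blast cabinet: 91 − 20·log₁₀(34.9/3.0) = 91 − 21.31 = 69.69 dB.
chiller: 82 − 20·log₁₀(10.0/3.0) = 82 − 10.46 = 71.54 dB.
cooling tower: 95 − 20·log₁₀(25.5/3.0) = 95 − 18.59 = 76.41 dB.
Σ 10^(L/10) = 7.165e+07 → L_total = 10·log₁₀(7.165e+07) = 78.55 dB.

78.6 dB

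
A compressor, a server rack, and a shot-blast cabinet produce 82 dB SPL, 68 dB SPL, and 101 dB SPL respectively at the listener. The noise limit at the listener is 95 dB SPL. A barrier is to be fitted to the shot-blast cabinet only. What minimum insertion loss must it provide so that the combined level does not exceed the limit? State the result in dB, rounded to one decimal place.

6.2 dB

The untreated sources together contribute 10^(82/10) + 10^(68/10) = 1.648e+08, i.e. 82.17 dB SPL.
To meet 95 dB SPL overall, the treated shot-blast cabinet may contribute at most 10^(95/10) − 1.648e+08 = 2.997e+09, i.e. 94.77 dB SPL.
Required insertion loss = 101 − 94.77 = 6.23 dB.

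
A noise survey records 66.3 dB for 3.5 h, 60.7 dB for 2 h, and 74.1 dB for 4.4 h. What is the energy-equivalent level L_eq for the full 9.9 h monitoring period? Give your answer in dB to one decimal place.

The energy average is taken in the linear domain: L_eq = 10·log₁₀[(Σ tᵢ·10^(Lᵢ/10))/T], T = 9.9 h.
Σ tᵢ·10^(Lᵢ/10) = 3.5·10^(66.3/10) + 2·10^(60.7/10) + 4.4·10^(74.1/10) = 1.304e+08.
L_eq = 10·log₁₀(1.304e+08/9.9) = 71.20 dB.

71.2 dB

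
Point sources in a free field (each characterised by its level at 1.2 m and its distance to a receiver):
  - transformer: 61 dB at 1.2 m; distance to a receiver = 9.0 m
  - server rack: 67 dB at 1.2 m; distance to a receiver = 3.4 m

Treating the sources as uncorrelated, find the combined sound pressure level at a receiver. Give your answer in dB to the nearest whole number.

58 dB

Propagate each source to the receiver with L = L_ref − 20·log₁₀(r/r_ref), then add intensities.
transformer: 61 − 20·log₁₀(9.0/1.2) = 61 − 17.50 = 43.50 dB.
server rack: 67 − 20·log₁₀(3.4/1.2) = 67 − 9.05 = 57.95 dB.
Σ 10^(L/10) = 6.467e+05 → L_total = 10·log₁₀(6.467e+05) = 58.11 dB.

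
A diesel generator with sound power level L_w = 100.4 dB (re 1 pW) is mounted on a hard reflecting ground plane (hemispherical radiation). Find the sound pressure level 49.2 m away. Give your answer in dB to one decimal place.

L_p = L_w − 10·log₁₀(2π·r²) with r = 49.2 m.
2π·r² = 1.521e+04 m², 10·log₁₀ of that is 41.821 dB.
L_p = 100.4 − 41.821 = 58.58 dB.

58.6 dB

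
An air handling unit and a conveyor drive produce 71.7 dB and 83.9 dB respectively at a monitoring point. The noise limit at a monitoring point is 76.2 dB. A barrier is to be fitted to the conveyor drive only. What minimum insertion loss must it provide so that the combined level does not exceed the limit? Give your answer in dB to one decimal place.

Everything except the conveyor drive sums to 10^(71.7/10) = 1.479e+07 in linear terms, 71.70 dB.
To meet 76.2 dB overall, the treated conveyor drive may contribute at most 10^(76.2/10) − 1.479e+07 = 2.690e+07, i.e. 74.30 dB.
Required insertion loss = 83.9 − 74.30 = 9.60 dB.

9.6 dB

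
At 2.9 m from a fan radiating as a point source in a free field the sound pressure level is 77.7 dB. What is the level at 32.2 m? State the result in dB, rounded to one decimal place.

56.8 dB

For a point source, L₂ = L₁ − 20·log₁₀(r₂/r₁).
L₂ = 77.7 − 20·log₁₀(32.2/2.9) = 77.7 − 20.909 = 56.79 dB.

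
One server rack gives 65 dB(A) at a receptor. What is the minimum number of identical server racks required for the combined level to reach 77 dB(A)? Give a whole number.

16

The shortfall is 77 − 65 = 12.0 dB, and N units add 10·log₁₀ N, so need 10·log₁₀ N ≥ 12.0.
N ≥ 10^(12.0/10) = 15.849, so N = 16.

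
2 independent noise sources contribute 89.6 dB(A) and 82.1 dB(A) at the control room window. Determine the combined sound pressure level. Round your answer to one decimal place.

90.3 dB(A)

Incoherent sources combine by intensity addition: L_total = 10·log₁₀(Σ 10^(L_i/10)).
Σ 10^(L/10) = 10^(89.6/10) + 10^(82.1/10) = 1.074e+09.
L_total = 10·log₁₀(1.074e+09) = 90.31 dB(A).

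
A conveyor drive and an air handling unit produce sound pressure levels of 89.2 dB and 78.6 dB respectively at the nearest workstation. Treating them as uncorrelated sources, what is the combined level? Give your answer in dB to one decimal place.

89.6 dB

Incoherent sources combine by intensity addition: L_total = 10·log₁₀(Σ 10^(L_i/10)).
Σ 10^(L/10) = 10^(89.2/10) + 10^(78.6/10) = 9.042e+08.
L_total = 10·log₁₀(9.042e+08) = 89.56 dB.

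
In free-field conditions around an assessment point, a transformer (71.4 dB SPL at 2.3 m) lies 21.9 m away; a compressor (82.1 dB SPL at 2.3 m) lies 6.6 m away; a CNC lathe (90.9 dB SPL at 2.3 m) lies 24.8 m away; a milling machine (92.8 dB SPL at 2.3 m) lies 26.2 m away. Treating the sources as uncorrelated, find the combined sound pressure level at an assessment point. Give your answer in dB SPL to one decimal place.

76.5 dB SPL

Propagate each source to the receiver with L = L_ref − 20·log₁₀(r/r_ref), then add intensities.
transformer: 71.4 − 20·log₁₀(21.9/2.3) = 71.4 − 19.57 = 51.83 dB SPL.
compressor: 82.1 − 20·log₁₀(6.6/2.3) = 82.1 − 9.16 = 72.94 dB SPL.
CNC lathe: 90.9 − 20·log₁₀(24.8/2.3) = 90.9 − 20.65 = 70.25 dB SPL.
milling machine: 92.8 − 20·log₁₀(26.2/2.3) = 92.8 − 21.13 = 71.67 dB SPL.
Σ 10^(L/10) = 4.511e+07 → L_total = 10·log₁₀(4.511e+07) = 76.54 dB SPL.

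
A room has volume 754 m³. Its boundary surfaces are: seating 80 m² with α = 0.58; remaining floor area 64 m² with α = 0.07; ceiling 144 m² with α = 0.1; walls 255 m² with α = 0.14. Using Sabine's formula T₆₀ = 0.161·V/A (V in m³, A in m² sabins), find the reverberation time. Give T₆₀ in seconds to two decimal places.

A = Σ Sᵢαᵢ = 80·0.58 + 64·0.07 + 144·0.1 + 255·0.14 = 100.98 m².
T₆₀ = 0.161 × 754 / 100.98 = 1.202 s.

1.20 s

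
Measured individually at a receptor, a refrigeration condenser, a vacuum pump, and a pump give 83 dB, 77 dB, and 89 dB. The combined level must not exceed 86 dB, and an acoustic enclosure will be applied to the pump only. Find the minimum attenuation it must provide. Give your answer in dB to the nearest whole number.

Everything except the pump sums to 10^(83/10) + 10^(77/10) = 2.496e+08 in linear terms, 83.97 dB.
The limit corresponds to 10^(86/10) = 3.981e+08; subtracting the fixed part leaves 1.485e+08 for the pump, i.e. 81.72 dB.
So the pump must be reduced from 89 to 81.72 dB: IL = 7.28 dB.

7 dB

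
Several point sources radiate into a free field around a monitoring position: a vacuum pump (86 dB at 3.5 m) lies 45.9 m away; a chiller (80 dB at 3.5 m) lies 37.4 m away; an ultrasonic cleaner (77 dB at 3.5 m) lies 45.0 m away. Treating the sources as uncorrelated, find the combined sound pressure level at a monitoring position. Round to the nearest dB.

65 dB

Apply inverse-square spreading to bring every level to the receiver, then sum 10^(L/10).
vacuum pump: 86 − 20·log₁₀(45.9/3.5) = 86 − 22.35 = 63.65 dB.
chiller: 80 − 20·log₁₀(37.4/3.5) = 80 − 20.58 = 59.42 dB.
ultrasonic cleaner: 77 − 20·log₁₀(45.0/3.5) = 77 − 22.18 = 54.82 dB.
Σ 10^(L/10) = 3.494e+06 → L_total = 10·log₁₀(3.494e+06) = 65.43 dB.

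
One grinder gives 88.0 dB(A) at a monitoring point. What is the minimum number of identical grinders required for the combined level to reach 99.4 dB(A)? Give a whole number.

Need L₁ + 10·log₁₀ N ≥ 99.4, i.e. log₁₀ N ≥ 1.14.
N ≥ 10^(11.4/10) = 13.804, so N = 14.

14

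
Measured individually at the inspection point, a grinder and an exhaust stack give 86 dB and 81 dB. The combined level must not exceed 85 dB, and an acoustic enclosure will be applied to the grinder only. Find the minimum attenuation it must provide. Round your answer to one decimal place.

Fixed contribution from the other source: Σ 10^(L/10) = 10^(81/10) = 1.259e+08 (81.00 dB).
The limit corresponds to 10^(85/10) = 3.162e+08; subtracting the fixed part leaves 1.903e+08 for the grinder, i.e. 82.80 dB.
So the grinder must be reduced from 86 to 82.80 dB: IL = 3.20 dB.

3.2 dB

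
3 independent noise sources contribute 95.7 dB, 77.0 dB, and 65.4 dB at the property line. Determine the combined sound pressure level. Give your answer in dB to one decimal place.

For uncorrelated sources the intensities add, so convert each level to linear form, sum, and take 10·log₁₀ of the total.
Σ 10^(L/10) = 10^(95.7/10) + 10^(77.0/10) + 10^(65.4/10) = 3.769e+09.
L_total = 10·log₁₀(3.769e+09) = 95.76 dB.

95.8 dB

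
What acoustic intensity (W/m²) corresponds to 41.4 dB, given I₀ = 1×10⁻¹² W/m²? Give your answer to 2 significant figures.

I = I₀·10^(L/10) = 10⁻¹² × 10^(41.4/10) = 10^(-7.860).

1.4e-08 W/m²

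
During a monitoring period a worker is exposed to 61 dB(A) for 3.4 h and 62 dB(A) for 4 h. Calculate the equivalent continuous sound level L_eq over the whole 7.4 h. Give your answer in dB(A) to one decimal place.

61.6 dB(A)

L_eq = 10·log₁₀[(1/T)·Σ tᵢ·10^(Lᵢ/10)] with T = 7.4 h.
Σ tᵢ·10^(Lᵢ/10) = 3.4·10^(61/10) + 4·10^(62/10) = 1.062e+07.
L_eq = 10·log₁₀(1.062e+07/7.4) = 61.57 dB(A).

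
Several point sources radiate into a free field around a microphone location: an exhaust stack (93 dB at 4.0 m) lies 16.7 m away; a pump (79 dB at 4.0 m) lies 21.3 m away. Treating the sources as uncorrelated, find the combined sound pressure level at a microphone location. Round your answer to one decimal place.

Apply inverse-square spreading to bring every level to the receiver, then sum 10^(L/10).
exhaust stack: 93 − 20·log₁₀(16.7/4.0) = 93 − 12.41 = 80.59 dB.
pump: 79 − 20·log₁₀(21.3/4.0) = 79 − 14.53 = 64.47 dB.
Σ 10^(L/10) = 1.173e+08 → L_total = 10·log₁₀(1.173e+08) = 80.69 dB.

80.7 dB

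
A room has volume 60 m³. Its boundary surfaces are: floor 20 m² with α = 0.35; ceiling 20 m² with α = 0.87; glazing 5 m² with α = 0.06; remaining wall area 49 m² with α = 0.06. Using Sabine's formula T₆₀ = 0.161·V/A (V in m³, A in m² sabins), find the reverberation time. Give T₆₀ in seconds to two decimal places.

Total absorption A = 20·0.35 + 20·0.87 + 5·0.06 + 49·0.06 = 27.64 m² sabins.
T₆₀ = 0.161 × 60 / 27.64 = 0.349 s.

0.35 s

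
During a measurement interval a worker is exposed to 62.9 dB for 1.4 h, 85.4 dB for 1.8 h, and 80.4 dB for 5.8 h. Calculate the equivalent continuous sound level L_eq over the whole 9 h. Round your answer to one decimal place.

Weight each interval's intensity by its duration and average over T = 9 h:
Σ tᵢ·10^(Lᵢ/10) = 1.4·10^(62.9/10) + 1.8·10^(85.4/10) + 5.8·10^(80.4/10) = 1.263e+09.
L_eq = 10·log₁₀(1.263e+09/9) = 81.47 dB.

81.5 dB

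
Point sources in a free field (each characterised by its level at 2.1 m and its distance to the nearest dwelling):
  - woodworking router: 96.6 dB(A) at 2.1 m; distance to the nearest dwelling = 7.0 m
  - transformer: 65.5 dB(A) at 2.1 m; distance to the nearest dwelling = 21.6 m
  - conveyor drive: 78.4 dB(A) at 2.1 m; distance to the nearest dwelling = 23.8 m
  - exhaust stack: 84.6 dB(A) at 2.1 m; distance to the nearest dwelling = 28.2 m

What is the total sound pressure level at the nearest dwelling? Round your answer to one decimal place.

86.2 dB(A)

Propagate each source to the receiver with L = L_ref − 20·log₁₀(r/r_ref), then add intensities.
woodworking router: 96.6 − 20·log₁₀(7.0/2.1) = 96.6 − 10.46 = 86.14 dB(A).
transformer: 65.5 − 20·log₁₀(21.6/2.1) = 65.5 − 20.24 = 45.26 dB(A).
conveyor drive: 78.4 − 20·log₁₀(23.8/2.1) = 78.4 − 21.09 = 57.31 dB(A).
exhaust stack: 84.6 − 20·log₁₀(28.2/2.1) = 84.6 − 22.56 = 62.04 dB(A).
Σ 10^(L/10) = 4.136e+08 → L_total = 10·log₁₀(4.136e+08) = 86.17 dB(A).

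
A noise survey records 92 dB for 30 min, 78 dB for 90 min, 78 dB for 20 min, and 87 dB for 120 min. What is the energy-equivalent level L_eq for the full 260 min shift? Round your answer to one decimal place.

86.4 dB

L_eq = 10·log₁₀[(1/T)·Σ tᵢ·10^(Lᵢ/10)] with T = 260 min.
Σ tᵢ·10^(Lᵢ/10) = 30·10^(92/10) + 90·10^(78/10) + 20·10^(78/10) + 120·10^(87/10) = 1.146e+11.
L_eq = 10·log₁₀(1.146e+11/260) = 86.44 dB.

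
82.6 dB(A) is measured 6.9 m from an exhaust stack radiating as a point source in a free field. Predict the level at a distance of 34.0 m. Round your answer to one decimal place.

68.7 dB(A)

Point-source attenuation: ΔL = 20·log₁₀(r₂/r₁) = 20·log₁₀(34.0/6.9) = 13.853 dB.
L₂ = 82.6 − 20·log₁₀(34.0/6.9) = 82.6 − 13.853 = 68.75 dB(A).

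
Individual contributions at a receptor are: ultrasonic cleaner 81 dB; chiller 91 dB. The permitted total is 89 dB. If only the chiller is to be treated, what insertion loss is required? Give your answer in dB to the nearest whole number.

Everything except the chiller sums to 10^(81/10) = 1.259e+08 in linear terms, 81.00 dB.
To meet 89 dB overall, the treated chiller may contribute at most 10^(89/10) − 1.259e+08 = 6.684e+08, i.e. 88.25 dB.
Required insertion loss = 91 − 88.25 = 2.75 dB.

3 dB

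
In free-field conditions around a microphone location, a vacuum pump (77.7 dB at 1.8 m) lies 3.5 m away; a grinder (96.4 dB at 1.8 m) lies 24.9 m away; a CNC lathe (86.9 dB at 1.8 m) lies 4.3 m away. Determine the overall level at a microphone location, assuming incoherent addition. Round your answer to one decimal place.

80.9 dB

Apply inverse-square spreading to bring every level to the receiver, then sum 10^(L/10).
vacuum pump: 77.7 − 20·log₁₀(3.5/1.8) = 77.7 − 5.78 = 71.92 dB.
grinder: 96.4 − 20·log₁₀(24.9/1.8) = 96.4 − 22.82 = 73.58 dB.
CNC lathe: 86.9 − 20·log₁₀(4.3/1.8) = 86.9 − 7.56 = 79.34 dB.
Σ 10^(L/10) = 1.242e+08 → L_total = 10·log₁₀(1.242e+08) = 80.94 dB.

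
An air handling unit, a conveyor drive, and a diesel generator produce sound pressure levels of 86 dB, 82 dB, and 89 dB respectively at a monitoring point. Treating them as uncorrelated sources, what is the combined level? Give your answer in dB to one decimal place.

91.3 dB

For uncorrelated sources the intensities add, so convert each level to linear form, sum, and take 10·log₁₀ of the total.
Σ 10^(L/10) = 10^(86/10) + 10^(82/10) + 10^(89/10) = 1.351e+09.
L_total = 10·log₁₀(1.351e+09) = 91.31 dB.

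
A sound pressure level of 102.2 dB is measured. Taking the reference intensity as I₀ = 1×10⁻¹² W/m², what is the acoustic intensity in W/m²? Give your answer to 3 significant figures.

0.0166 W/m²

I = I₀·10^(L/10) = 10⁻¹² × 10^(102.2/10) = 10^(-1.780).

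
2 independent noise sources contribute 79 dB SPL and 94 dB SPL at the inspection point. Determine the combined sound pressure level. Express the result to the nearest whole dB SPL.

Incoherent sources combine by intensity addition: L_total = 10·log₁₀(Σ 10^(L_i/10)).
Σ 10^(L/10) = 10^(79/10) + 10^(94/10) = 2.591e+09.
L_total = 10·log₁₀(2.591e+09) = 94.14 dB SPL.

94 dB SPL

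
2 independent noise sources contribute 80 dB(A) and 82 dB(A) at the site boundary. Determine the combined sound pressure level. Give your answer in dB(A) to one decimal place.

84.1 dB(A)

For uncorrelated sources the intensities add, so convert each level to linear form, sum, and take 10·log₁₀ of the total.
Σ 10^(L/10) = 10^(80/10) + 10^(82/10) = 2.585e+08.
L_total = 10·log₁₀(2.585e+08) = 84.12 dB(A).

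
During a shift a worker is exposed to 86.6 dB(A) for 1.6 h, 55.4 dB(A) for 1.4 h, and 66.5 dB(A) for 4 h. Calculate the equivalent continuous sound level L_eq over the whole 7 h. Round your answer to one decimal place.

Weight each interval's intensity by its duration and average over T = 7 h:
Σ tᵢ·10^(Lᵢ/10) = 1.6·10^(86.6/10) + 1.4·10^(55.4/10) + 4·10^(66.5/10) = 7.497e+08.
L_eq = 10·log₁₀(7.497e+08/7) = 80.30 dB(A).

80.3 dB(A)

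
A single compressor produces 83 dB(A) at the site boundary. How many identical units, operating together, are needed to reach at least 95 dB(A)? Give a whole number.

16

N identical sources give L₁ + 10·log₁₀ N, so require 10·log₁₀ N ≥ 95 − 83 = 12.0 dB.
N ≥ 10^(12.0/10) = 15.849, so N = 16.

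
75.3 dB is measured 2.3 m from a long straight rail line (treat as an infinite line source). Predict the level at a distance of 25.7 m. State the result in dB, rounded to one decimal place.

Line-source attenuation: ΔL = 10·log₁₀(r₂/r₁) = 10·log₁₀(25.7/2.3) = 10.482 dB.
L₂ = 75.3 − 10·log₁₀(25.7/2.3) = 75.3 − 10.482 = 64.82 dB.

64.8 dB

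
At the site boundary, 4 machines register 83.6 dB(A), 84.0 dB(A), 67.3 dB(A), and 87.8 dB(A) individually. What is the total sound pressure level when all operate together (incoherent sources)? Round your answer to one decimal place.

90.4 dB(A)

Incoherent sources combine by intensity addition: L_total = 10·log₁₀(Σ 10^(L_i/10)).
Σ 10^(L/10) = 10^(83.6/10) + 10^(84.0/10) + 10^(67.3/10) + 10^(87.8/10) = 1.088e+09.
L_total = 10·log₁₀(1.088e+09) = 90.37 dB(A).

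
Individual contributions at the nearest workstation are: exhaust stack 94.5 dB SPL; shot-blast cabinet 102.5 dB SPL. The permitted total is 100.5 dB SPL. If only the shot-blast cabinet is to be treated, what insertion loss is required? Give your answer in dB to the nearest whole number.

Fixed contribution from the other source: Σ 10^(L/10) = 10^(94.5/10) = 2.818e+09 (94.50 dB SPL).
The limit corresponds to 10^(100.5/10) = 1.122e+10; subtracting the fixed part leaves 8.402e+09 for the shot-blast cabinet, i.e. 99.24 dB SPL.
So the shot-blast cabinet must be reduced from 102.5 to 99.24 dB SPL: IL = 3.26 dB.

3 dB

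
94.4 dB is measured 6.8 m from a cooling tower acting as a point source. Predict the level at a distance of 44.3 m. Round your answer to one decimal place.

78.1 dB

For a point source, L₂ = L₁ − 20·log₁₀(r₂/r₁).
L₂ = 94.4 − 20·log₁₀(44.3/6.8) = 94.4 − 16.278 = 78.12 dB.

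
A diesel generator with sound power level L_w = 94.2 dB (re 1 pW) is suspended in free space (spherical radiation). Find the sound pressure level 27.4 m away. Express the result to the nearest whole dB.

L_p = L_w − 10·log₁₀(4π·r²) with r = 27.4 m.
4π·r² = 9434 m², 10·log₁₀ of that is 39.747 dB.
L_p = 94.2 − 39.747 = 54.45 dB.

54 dB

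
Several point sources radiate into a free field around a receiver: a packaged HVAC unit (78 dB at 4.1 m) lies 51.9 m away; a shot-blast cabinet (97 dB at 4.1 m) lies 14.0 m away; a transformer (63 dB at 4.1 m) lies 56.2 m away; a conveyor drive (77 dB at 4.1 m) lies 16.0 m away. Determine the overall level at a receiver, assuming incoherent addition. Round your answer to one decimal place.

First find each source's level at the receiver (point-source: −20·log₁₀(r/r_ref)), then combine on an intensity basis.
packaged HVAC unit: 78 − 20·log₁₀(51.9/4.1) = 78 − 22.05 = 55.95 dB.
shot-blast cabinet: 97 − 20·log₁₀(14.0/4.1) = 97 − 10.67 = 86.33 dB.
transformer: 63 − 20·log₁₀(56.2/4.1) = 63 − 22.74 = 40.26 dB.
conveyor drive: 77 − 20·log₁₀(16.0/4.1) = 77 − 11.83 = 65.17 dB.
Σ 10^(L/10) = 4.335e+08 → L_total = 10·log₁₀(4.335e+08) = 86.37 dB.

86.4 dB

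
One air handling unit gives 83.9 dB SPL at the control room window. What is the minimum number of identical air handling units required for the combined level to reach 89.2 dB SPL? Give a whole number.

The shortfall is 89.2 − 83.9 = 5.3 dB, and N units add 10·log₁₀ N, so need 10·log₁₀ N ≥ 5.3.
N ≥ 10^(5.3/10) = 3.388, so N = 4.

4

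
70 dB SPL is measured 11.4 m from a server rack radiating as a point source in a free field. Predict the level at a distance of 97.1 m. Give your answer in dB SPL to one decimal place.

51.4 dB SPL

Point-source attenuation: ΔL = 20·log₁₀(r₂/r₁) = 20·log₁₀(97.1/11.4) = 18.606 dB.
L₂ = 70 − 20·log₁₀(97.1/11.4) = 70 − 18.606 = 51.39 dB SPL.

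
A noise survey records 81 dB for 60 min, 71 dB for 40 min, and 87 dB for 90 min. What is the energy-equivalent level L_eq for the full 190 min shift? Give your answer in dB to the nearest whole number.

84 dB

The energy average is taken in the linear domain: L_eq = 10·log₁₀[(Σ tᵢ·10^(Lᵢ/10))/T], T = 190 min.
Σ tᵢ·10^(Lᵢ/10) = 60·10^(81/10) + 40·10^(71/10) + 90·10^(87/10) = 5.316e+10.
L_eq = 10·log₁₀(5.316e+10/190) = 84.47 dB.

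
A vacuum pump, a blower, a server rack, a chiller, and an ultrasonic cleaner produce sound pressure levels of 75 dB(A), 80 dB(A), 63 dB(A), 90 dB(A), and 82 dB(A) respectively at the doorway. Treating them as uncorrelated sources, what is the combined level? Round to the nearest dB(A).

91 dB(A)

Incoherent sources combine by intensity addition: L_total = 10·log₁₀(Σ 10^(L_i/10)).
Σ 10^(L/10) = 10^(75/10) + 10^(80/10) + 10^(63/10) + 10^(90/10) + 10^(82/10) = 1.292e+09.
L_total = 10·log₁₀(1.292e+09) = 91.11 dB(A).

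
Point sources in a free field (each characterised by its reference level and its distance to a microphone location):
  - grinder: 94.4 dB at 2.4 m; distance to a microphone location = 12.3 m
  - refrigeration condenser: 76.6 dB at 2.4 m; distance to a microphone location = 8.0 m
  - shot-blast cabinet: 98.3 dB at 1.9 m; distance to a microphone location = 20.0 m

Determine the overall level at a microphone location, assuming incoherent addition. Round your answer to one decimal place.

82.3 dB

First find each source's level at the receiver (point-source: −20·log₁₀(r/r_ref)), then combine on an intensity basis.
grinder: 94.4 − 20·log₁₀(12.3/2.4) = 94.4 − 14.19 = 80.21 dB.
refrigeration condenser: 76.6 − 20·log₁₀(8.0/2.4) = 76.6 − 10.46 = 66.14 dB.
shot-blast cabinet: 98.3 − 20·log₁₀(20.0/1.9) = 98.3 − 20.45 = 77.85 dB.
Σ 10^(L/10) = 1.700e+08 → L_total = 10·log₁₀(1.700e+08) = 82.30 dB.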